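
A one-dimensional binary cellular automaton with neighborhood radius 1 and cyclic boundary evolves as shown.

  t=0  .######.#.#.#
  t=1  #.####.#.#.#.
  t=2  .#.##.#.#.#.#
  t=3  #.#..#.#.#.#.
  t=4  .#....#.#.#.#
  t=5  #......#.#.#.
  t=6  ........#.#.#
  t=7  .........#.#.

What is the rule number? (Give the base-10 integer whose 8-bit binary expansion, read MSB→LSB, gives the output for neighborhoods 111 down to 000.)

160

  ###|#  b7=1 t=0,i=2
  ##.|.  b6=0 t=0,i=6
  #.#|#  b5=1 t=0,i=0
  #..|.  b4=0 t=3,i=3
  .##|.  b3=0 t=0,i=1
  .#.|.  b2=0 t=0,i=8
  ..#|.  b1=0 t=3,i=4
  ...|.  b0=0 t=4,i=3
  bits 10100000 = 160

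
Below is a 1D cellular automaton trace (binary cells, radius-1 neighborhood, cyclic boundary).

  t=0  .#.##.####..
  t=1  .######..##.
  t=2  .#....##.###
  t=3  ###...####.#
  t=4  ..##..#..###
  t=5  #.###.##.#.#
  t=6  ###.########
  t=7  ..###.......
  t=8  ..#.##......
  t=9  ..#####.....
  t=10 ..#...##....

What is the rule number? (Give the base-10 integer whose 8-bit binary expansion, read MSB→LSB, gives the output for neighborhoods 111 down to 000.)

  nb ###: next=.  (t=0,i=7, bit7=0)
  nb ##.: next=#  (t=0,i=4, bit6=1)
  nb #.#: next=#  (t=0,i=2, bit5=1)
  nb #..: next=#  (t=0,i=10, bit4=1)
  nb .##: next=#  (t=0,i=3, bit3=1)
  nb .#.: next=#  (t=0,i=1, bit2=1)
  nb ..#: next=.  (t=0,i=0, bit1=0)
  nb ...: next=.  (t=0,i=11, bit0=0)
  bits 01111100 = 124

124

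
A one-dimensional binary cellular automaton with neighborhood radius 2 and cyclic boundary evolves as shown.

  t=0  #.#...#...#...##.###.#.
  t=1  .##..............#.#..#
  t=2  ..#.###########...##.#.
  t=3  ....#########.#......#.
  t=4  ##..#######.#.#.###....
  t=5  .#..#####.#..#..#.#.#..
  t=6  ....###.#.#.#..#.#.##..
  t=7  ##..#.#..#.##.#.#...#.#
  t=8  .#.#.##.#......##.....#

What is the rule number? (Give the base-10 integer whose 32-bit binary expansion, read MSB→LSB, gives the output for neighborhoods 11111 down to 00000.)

  #####|#  b31=1 t=2,i=6
  ####.|.  b30=0 t=2,i=13
  ###.#|#  b29=1 t=0,i=19
  ###..|#  b28=1 t=2,i=14
  ##.##|.  b27=0 t=0,i=16
  ##.#.|.  b26=0 t=0,i=20
  ##..#|.  b25=0 t=4,i=2
  ##...|.  b24=0 t=1,i=3
  #.###|#  b23=1 t=0,i=17
  #.##.|.  b22=0 t=1,i=1
  #.#.#|.  b21=0 t=0,i=0
  #.#..|#  b20=1 t=0,i=2
  #..##|.  b19=0 t=4,i=3
  #..#.|#  b18=1 t=1,i=21
  #...#|.  b17=0 t=0,i=4
  #....|#  b16=1 t=1,i=4
  .####|#  b15=1 t=2,i=5
  .###.|.  b14=0 t=0,i=18
  .##.#|.  b13=0 t=0,i=15
  .##..|#  b12=1 t=1,i=2
  .#.##|.  b11=0 t=1,i=0
  .#.#.|#  b10=1 t=0,i=1
  .#..#|.  b9=0 t=1,i=20
  .#...|.  b8=0 t=0,i=3
  ..###|#  b7=1 t=3,i=4
  ..##.|.  b6=0 t=0,i=14
  ..#.#|.  b5=0 t=1,i=17
  ..#..|.  b4=0 t=0,i=6
  ...##|.  b3=0 t=0,i=13
  ...#.|.  b2=0 t=0,i=5
  ....#|.  b1=0 t=1,i=15
  .....|#  b0=1 t=1,i=5
  bits 10110000100101011001010010000001 = 2962592897

2962592897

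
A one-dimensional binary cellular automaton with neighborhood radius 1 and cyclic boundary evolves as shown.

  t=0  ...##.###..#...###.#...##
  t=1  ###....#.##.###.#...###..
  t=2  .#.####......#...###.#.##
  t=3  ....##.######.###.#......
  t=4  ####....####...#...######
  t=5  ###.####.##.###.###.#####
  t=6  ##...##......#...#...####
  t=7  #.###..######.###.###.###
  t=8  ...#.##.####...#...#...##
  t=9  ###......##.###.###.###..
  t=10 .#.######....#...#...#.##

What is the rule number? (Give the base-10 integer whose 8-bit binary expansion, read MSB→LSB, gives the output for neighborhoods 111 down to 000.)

  [7] ### => #  t=0,i=7
  [6] ##. => .  t=0,i=4
  [5] #.# => .  t=0,i=5
  [4] #.. => #  t=0,i=0
  [3] .## => .  t=0,i=3
  [2] .#. => .  t=0,i=11
  [1] ..# => #  t=0,i=2
  [0] ... => #  t=0,i=1
  bits 10010011 = 147

147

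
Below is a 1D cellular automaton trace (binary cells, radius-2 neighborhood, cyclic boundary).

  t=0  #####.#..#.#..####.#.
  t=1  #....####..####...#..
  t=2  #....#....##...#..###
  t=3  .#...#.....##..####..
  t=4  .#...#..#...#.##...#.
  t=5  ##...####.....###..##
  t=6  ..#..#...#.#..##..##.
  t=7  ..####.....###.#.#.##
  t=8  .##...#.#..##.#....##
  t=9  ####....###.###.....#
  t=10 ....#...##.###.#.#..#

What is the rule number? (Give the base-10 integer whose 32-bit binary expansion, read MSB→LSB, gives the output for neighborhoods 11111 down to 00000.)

232551057

  nb #####: next=.  (t=0,i=2, bit31=0)
  nb ####.: next=.  (t=0,i=3, bit30=0)
  nb ###.#: next=.  (t=0,i=4, bit29=0)
  nb ###..: next=.  (t=1,i=8, bit28=0)
  nb ##.##: next=#  (t=8,i=0, bit27=1)
  nb ##.#.: next=#  (t=0,i=5, bit26=1)
  nb ##..#: next=.  (t=1,i=9, bit25=0)
  nb ##...: next=#  (t=1,i=15, bit24=1)
  nb #.###: next=#  (t=0,i=0, bit23=1)
  nb #.##.: next=#  (t=4,i=14, bit22=1)
  nb #.#.#: next=.  (t=0,i=19, bit21=0)
  nb #.#..: next=#  (t=0,i=6, bit20=1)
  nb #..##: next=#  (t=0,i=13, bit19=1)
  nb #..#.: next=#  (t=0,i=8, bit18=1)
  nb #...#: next=.  (t=1,i=16, bit17=0)
  nb #....: next=.  (t=1,i=2, bit16=0)
  nb .####: next=.  (t=0,i=1, bit15=0)
  nb .###.: next=#  (t=5,i=15, bit14=1)
  nb .##.#: next=#  (t=8,i=12, bit13=1)
  nb .##..: next=#  (t=2,i=11, bit12=1)
  nb .#.##: next=.  (t=0,i=20, bit11=0)
  nb .#.#.: next=.  (t=0,i=10, bit10=0)
  nb .#..#: next=#  (t=0,i=7, bit9=1)
  nb .#...: next=.  (t=1,i=1, bit8=0)
  nb ..###: next=#  (t=0,i=14, bit7=1)
  nb ..##.: next=.  (t=2,i=10, bit6=0)
  nb ..#.#: next=.  (t=0,i=9, bit5=0)
  nb ..#..: next=#  (t=1,i=0, bit4=1)
  nb ...##: next=.  (t=1,i=4, bit3=0)
  nb ...#.: next=.  (t=1,i=17, bit2=0)
  nb ....#: next=.  (t=1,i=3, bit1=0)
  nb .....: next=#  (t=3,i=8, bit0=1)
  bits 00001101110111000111001010010001 = 232551057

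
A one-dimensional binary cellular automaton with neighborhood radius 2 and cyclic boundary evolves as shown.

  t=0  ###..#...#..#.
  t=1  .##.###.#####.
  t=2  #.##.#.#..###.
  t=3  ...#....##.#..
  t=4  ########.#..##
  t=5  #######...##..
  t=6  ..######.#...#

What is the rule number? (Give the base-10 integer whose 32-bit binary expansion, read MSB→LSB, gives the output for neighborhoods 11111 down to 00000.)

  nb #####: next=#  (t=1,i=10, bit31=1)
  nb ####.: next=#  (t=1,i=11, bit30=1)
  nb ###.#: next=.  (t=1,i=6, bit29=0)
  nb ###..: next=#  (t=0,i=2, bit28=1)
  nb ##.##: next=#  (t=1,i=3, bit27=1)
  nb ##.#.: next=.  (t=2,i=4, bit26=0)
  nb ##..#: next=.  (t=0,i=3, bit25=0)
  nb ##...: next=#  (t=5,i=7, bit24=1)
  nb #.###: next=.  (t=0,i=0, bit23=0)
  nb #.##.: next=.  (t=2,i=2, bit22=0)
  nb #.#.#: next=.  (t=2,i=0, bit21=0)
  nb #.#..: next=.  (t=2,i=7, bit20=0)
  nb #..##: next=#  (t=1,i=0, bit19=1)
  nb #..#.: next=#  (t=0,i=4, bit18=1)
  nb #...#: next=.  (t=0,i=7, bit17=0)
  nb #....: next=#  (t=3,i=5, bit16=1)
  nb .####: next=.  (t=1,i=9, bit15=0)
  nb .###.: next=#  (t=0,i=1, bit14=1)
  nb .##.#: next=#  (t=1,i=2, bit13=1)
  nb .##..: next=.  (t=5,i=11, bit12=0)
  nb .#.##: next=.  (t=0,i=13, bit11=0)
  nb .#.#.: next=.  (t=2,i=6, bit10=0)
  nb .#..#: next=#  (t=0,i=10, bit9=1)
  nb .#...: next=#  (t=0,i=6, bit8=1)
  nb ..###: next=.  (t=2,i=10, bit7=0)
  nb ..##.: next=.  (t=1,i=1, bit6=0)
  nb ..#.#: next=#  (t=0,i=12, bit5=1)
  nb ..#..: next=#  (t=0,i=5, bit4=1)
  nb ...##: next=#  (t=3,i=7, bit3=1)
  nb ...#.: next=#  (t=0,i=8, bit2=1)
  nb ....#: next=#  (t=3,i=1, bit1=1)
  nb .....: next=#  (t=3,i=0, bit0=1)
  bits 11011001000011010110001100111111 = 3641533247

3641533247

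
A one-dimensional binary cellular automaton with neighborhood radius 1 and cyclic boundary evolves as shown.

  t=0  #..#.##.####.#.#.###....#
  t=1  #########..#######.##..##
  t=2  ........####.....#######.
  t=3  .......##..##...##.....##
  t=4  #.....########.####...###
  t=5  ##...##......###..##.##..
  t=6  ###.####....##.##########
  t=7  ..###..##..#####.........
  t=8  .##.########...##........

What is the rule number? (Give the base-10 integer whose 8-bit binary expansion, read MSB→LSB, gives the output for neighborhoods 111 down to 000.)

  ###|.  b7=0 t=0,i=9
  ##.|#  b6=1 t=0,i=0
  #.#|#  b5=1 t=0,i=4
  #..|#  b4=1 t=0,i=1
  .##|#  b3=1 t=0,i=5
  .#.|#  b2=1 t=0,i=3
  ..#|#  b1=1 t=0,i=2
  ...|.  b0=0 t=0,i=21
  bits 01111110 = 126

126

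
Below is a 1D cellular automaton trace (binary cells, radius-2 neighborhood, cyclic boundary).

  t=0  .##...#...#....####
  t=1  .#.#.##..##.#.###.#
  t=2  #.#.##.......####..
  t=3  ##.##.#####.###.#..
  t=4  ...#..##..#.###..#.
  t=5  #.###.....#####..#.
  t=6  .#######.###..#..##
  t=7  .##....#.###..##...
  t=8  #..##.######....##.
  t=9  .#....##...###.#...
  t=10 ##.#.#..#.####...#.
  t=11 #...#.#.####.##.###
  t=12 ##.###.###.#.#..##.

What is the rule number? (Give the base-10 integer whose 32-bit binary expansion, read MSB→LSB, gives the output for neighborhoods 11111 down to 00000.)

834784957

  [31] ##### => .  t=3,i=8
  [30] ####. => .  t=0,i=17
  [29] ###.# => #  t=0,i=18
  [28] ###.. => #  t=2,i=16
  [27] ##.## => .  t=0,i=0
  [26] ##.#. => .  t=1,i=11
  [25] ##..# => .  t=1,i=7
  [24] ##... => #  t=0,i=3
  [23] #.### => #  t=1,i=14
  [22] #.##. => #  t=0,i=1
  [21] #.#.# => .  t=1,i=1
  [20] #.#.. => .  t=3,i=16
  [19] #..## => .  t=1,i=8
  [18] #..#. => .  t=2,i=18
  [17] #...# => .  t=0,i=4
  [16] #.... => #  t=0,i=12
  [15] .#### => #  t=0,i=16
  [14] .###. => #  t=1,i=15
  [13] .##.# => .  t=1,i=10
  [12] .##.. => .  t=0,i=2
  [11] .#.## => #  t=1,i=4
  [10] .#.#. => #  t=1,i=0
  [9] .#..# => #  t=3,i=17
  [8] .#... => .  t=0,i=7
  [7] ..### => #  t=0,i=15
  [6] ..##. => .  t=1,i=9
  [5] ..#.# => #  t=2,i=0
  [4] ..#.. => #  t=0,i=6
  [3] ...## => #  t=0,i=14
  [2] ...#. => #  t=0,i=5
  [1] ....# => .  t=0,i=13
  [0] ..... => #  t=2,i=8
  bits 00110001110000011100111010111101 = 834784957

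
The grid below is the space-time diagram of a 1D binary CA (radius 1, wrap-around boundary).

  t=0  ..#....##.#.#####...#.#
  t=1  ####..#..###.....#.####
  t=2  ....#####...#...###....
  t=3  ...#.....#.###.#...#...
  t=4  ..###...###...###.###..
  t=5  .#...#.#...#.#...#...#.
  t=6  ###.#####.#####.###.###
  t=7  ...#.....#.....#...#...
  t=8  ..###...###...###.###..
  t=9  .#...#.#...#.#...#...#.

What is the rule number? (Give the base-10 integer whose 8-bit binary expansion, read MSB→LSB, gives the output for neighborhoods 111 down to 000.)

  ###|.  b7=0 t=0,i=13
  ##.|.  b6=0 t=0,i=8
  #.#|#  b5=1 t=0,i=9
  #..|#  b4=1 t=0,i=0
  .##|.  b3=0 t=0,i=7
  .#.|#  b2=1 t=0,i=2
  ..#|#  b1=1 t=0,i=1
  ...|.  b0=0 t=0,i=4
  bits 00110110 = 54

54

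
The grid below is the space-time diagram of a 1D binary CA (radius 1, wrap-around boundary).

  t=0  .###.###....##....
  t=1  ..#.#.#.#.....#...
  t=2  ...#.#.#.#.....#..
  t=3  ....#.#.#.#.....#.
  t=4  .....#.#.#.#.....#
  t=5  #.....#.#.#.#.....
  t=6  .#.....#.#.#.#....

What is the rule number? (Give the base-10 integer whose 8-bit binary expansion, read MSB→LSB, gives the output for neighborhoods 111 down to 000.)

  ### -> #   bit 7 = 1  t=0,i=2
  ##. -> .   bit 6 = 0  t=0,i=3
  #.# -> #   bit 5 = 1  t=0,i=4
  #.. -> #   bit 4 = 1  t=0,i=8
  .## -> .   bit 3 = 0  t=0,i=1
  .#. -> .   bit 2 = 0  t=1,i=2
  ..# -> .   bit 1 = 0  t=0,i=0
  ... -> .   bit 0 = 0  t=0,i=9
  bits 10110000 = 176

176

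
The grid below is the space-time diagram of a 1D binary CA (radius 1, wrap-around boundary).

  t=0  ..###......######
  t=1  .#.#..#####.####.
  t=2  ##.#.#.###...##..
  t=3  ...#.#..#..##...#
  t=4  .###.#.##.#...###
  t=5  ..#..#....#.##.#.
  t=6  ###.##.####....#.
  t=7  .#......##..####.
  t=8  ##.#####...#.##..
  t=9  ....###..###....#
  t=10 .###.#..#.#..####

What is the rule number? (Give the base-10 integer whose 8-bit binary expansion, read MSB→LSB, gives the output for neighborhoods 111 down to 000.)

  [7] ### => #  t=0,i=3
  [6] ##. => .  t=0,i=4
  [5] #.# => .  t=1,i=2
  [4] #.. => .  t=0,i=0
  [3] .## => .  t=0,i=2
  [2] .#. => #  t=1,i=1
  [1] ..# => #  t=0,i=1
  [0] ... => #  t=0,i=6
  bits 10000111 = 135

135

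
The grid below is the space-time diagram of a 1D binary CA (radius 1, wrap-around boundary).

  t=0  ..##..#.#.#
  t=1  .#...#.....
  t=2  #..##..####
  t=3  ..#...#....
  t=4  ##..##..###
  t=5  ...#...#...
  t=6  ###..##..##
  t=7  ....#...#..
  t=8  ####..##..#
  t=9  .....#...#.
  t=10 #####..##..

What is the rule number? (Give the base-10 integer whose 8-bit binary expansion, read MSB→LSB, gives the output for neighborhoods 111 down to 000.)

  nb ###: next=.  (t=2,i=8, bit7=0)
  nb ##.: next=.  (t=0,i=3, bit6=0)
  nb #.#: next=.  (t=0,i=7, bit5=0)
  nb #..: next=.  (t=0,i=0, bit4=0)
  nb .##: next=.  (t=0,i=2, bit3=0)
  nb .#.: next=.  (t=0,i=6, bit2=0)
  nb ..#: next=#  (t=0,i=1, bit1=1)
  nb ...: next=#  (t=1,i=3, bit0=1)
  bits 00000011 = 3

3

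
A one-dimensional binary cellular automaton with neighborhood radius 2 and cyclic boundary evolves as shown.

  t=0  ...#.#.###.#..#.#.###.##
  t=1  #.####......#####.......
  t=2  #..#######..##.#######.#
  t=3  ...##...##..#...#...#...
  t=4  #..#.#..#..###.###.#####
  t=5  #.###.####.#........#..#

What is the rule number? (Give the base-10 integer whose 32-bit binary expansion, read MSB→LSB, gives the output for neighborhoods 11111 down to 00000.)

  nb #####: next=.  (t=1,i=14, bit31=0)
  nb ####.: next=#  (t=1,i=4, bit30=1)
  nb ###.#: next=.  (t=0,i=9, bit29=0)
  nb ###..: next=#  (t=1,i=5, bit28=1)
  nb ##.##: next=.  (t=0,i=21, bit27=0)
  nb ##.#.: next=.  (t=0,i=10, bit26=0)
  nb ##..#: next=.  (t=2,i=1, bit25=0)
  nb ##...: next=#  (t=0,i=0, bit24=1)
  nb #.###: next=.  (t=0,i=7, bit23=0)
  nb #.##.: next=.  (t=0,i=22, bit22=0)
  nb #.#.#: next=#  (t=0,i=5, bit21=1)
  nb #.#..: next=.  (t=0,i=11, bit20=0)
  nb #..##: next=.  (t=2,i=2, bit19=0)
  nb #..#.: next=#  (t=0,i=13, bit18=1)
  nb #...#: next=.  (t=0,i=1, bit17=0)
  nb #....: next=#  (t=1,i=7, bit16=1)
  nb .####: next=#  (t=1,i=3, bit15=1)
  nb .###.: next=.  (t=0,i=8, bit14=0)
  nb .##.#: next=.  (t=2,i=13, bit13=0)
  nb .##..: next=.  (t=0,i=23, bit12=0)
  nb .#.##: next=.  (t=0,i=6, bit11=0)
  nb .#.#.: next=#  (t=0,i=4, bit10=1)
  nb .#..#: next=#  (t=0,i=12, bit9=1)
  nb .#...: next=#  (t=3,i=13, bit8=1)
  nb ..###: next=#  (t=1,i=12, bit7=1)
  nb ..##.: next=#  (t=2,i=12, bit6=1)
  nb ..#.#: next=#  (t=0,i=3, bit5=1)
  nb ..#..: next=#  (t=3,i=12, bit4=1)
  nb ...##: next=.  (t=1,i=11, bit3=0)
  nb ...#.: next=#  (t=0,i=2, bit2=1)
  nb ....#: next=.  (t=1,i=10, bit1=0)
  nb .....: next=#  (t=1,i=8, bit0=1)
  bits 01010001001001011000011111110101 = 1361414133

1361414133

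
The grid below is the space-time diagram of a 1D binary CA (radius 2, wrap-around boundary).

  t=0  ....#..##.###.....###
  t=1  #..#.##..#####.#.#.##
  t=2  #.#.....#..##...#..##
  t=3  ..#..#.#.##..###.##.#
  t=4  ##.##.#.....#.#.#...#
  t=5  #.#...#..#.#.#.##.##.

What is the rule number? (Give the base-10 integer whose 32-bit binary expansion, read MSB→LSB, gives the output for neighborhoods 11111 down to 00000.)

  [31] ##### => #  t=1,i=11
  [30] ####. => #  t=1,i=12
  [29] ###.# => .  t=1,i=13
  [28] ###.. => #  t=0,i=12
  [27] ##.## => #  t=0,i=9
  [26] ##.#. => .  t=1,i=14
  [25] ##..# => .  t=1,i=1
  [24] ##... => #  t=0,i=0
  [23] #.### => #  t=0,i=10
  [22] #.##. => .  t=1,i=5
  [21] #.#.# => .  t=1,i=15
  [20] #.#.. => #  t=2,i=2
  [19] #..## => #  t=0,i=6
  [18] #..#. => #  t=1,i=2
  [17] #...# => #  t=2,i=14
  [16] #.... => .  t=0,i=1
  [15] .#### => .  t=1,i=10
  [14] .###. => #  t=0,i=11
  [13] .##.# => .  t=0,i=8
  [12] .##.. => .  t=1,i=6
  [11] .#.## => .  t=1,i=4
  [10] .#.#. => #  t=1,i=16
  [9] .#..# => #  t=0,i=5
  [8] .#... => .  t=2,i=3
  [7] ..### => .  t=0,i=18
  [6] ..##. => .  t=0,i=7
  [5] ..#.# => .  t=1,i=3
  [4] ..#.. => .  t=0,i=4
  [3] ...## => #  t=0,i=17
  [2] ...#. => #  t=0,i=3
  [1] ....# => .  t=0,i=2
  [0] ..... => #  t=0,i=15
  bits 11011001100111100100011000001101 = 3651028493

3651028493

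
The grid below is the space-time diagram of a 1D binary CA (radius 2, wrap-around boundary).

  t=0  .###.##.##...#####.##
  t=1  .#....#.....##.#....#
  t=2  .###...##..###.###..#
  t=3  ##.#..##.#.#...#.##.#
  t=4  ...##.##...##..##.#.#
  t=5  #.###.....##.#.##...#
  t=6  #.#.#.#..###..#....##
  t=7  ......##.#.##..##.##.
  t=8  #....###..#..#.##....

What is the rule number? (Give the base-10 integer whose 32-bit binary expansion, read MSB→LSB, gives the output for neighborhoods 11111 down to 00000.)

2458987496

  [31] ##### => #  t=0,i=15
  [30] ####. => .  t=0,i=16
  [29] ###.# => .  t=0,i=3
  [28] ###.. => #  t=2,i=3
  [27] ##.## => .  t=0,i=0
  [26] ##.#. => .  t=1,i=14
  [25] ##..# => #  t=2,i=9
  [24] ##... => .  t=0,i=10
  [23] #.### => #  t=0,i=1
  [22] #.##. => .  t=0,i=5
  [21] #.#.# => .  t=3,i=9
  [20] #.#.. => #  t=1,i=1
  [19] #..## => .  t=2,i=10
  [18] #..#. => .  t=2,i=19
  [17] #...# => .  t=0,i=11
  [16] #.... => #  t=1,i=3
  [15] .#### => .  t=0,i=14
  [14] .###. => .  t=0,i=2
  [13] .##.# => #  t=0,i=6
  [12] .##.. => .  t=0,i=9
  [11] .#.## => #  t=2,i=0
  [10] .#.#. => .  t=1,i=0
  [9] .#..# => #  t=3,i=4
  [8] .#... => #  t=1,i=2
  [7] ..### => #  t=0,i=13
  [6] ..##. => #  t=1,i=12
  [5] ..#.# => #  t=1,i=20
  [4] ..#.. => .  t=1,i=6
  [3] ...## => #  t=0,i=12
  [2] ...#. => .  t=1,i=5
  [1] ....# => .  t=1,i=4
  [0] ..... => .  t=1,i=9
  bits 10010010100100010010101111101000 = 2458987496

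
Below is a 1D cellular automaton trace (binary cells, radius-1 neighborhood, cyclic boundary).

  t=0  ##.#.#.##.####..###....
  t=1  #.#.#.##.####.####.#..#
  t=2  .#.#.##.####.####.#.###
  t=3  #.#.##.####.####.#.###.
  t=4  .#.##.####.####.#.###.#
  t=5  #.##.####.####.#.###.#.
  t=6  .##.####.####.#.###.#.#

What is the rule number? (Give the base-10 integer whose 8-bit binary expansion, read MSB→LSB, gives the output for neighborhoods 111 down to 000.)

  ### -> #   bit 7 = 1  t=0,i=11
  ##. -> .   bit 6 = 0  t=0,i=1
  #.# -> #   bit 5 = 1  t=0,i=2
  #.. -> #   bit 4 = 1  t=0,i=14
  .## -> #   bit 3 = 1  t=0,i=0
  .#. -> .   bit 2 = 0  t=0,i=3
  ..# -> #   bit 1 = 1  t=0,i=15
  ... -> .   bit 0 = 0  t=0,i=20
  bits 10111010 = 186

186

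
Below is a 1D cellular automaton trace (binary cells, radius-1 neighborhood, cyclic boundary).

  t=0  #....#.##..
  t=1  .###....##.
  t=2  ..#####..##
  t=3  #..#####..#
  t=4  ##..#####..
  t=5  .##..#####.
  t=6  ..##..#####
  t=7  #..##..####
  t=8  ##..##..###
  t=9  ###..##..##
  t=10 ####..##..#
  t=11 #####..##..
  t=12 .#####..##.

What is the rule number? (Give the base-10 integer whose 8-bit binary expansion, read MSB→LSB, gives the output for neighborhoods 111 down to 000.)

  nb ###: next=#  (t=1,i=2, bit7=1)
  nb ##.: next=#  (t=0,i=8, bit6=1)
  nb #.#: next=.  (t=0,i=6, bit5=0)
  nb #..: next=#  (t=0,i=1, bit4=1)
  nb .##: next=.  (t=0,i=7, bit3=0)
  nb .#.: next=.  (t=0,i=0, bit2=0)
  nb ..#: next=.  (t=0,i=4, bit1=0)
  nb ...: next=#  (t=0,i=2, bit0=1)
  bits 11010001 = 209

209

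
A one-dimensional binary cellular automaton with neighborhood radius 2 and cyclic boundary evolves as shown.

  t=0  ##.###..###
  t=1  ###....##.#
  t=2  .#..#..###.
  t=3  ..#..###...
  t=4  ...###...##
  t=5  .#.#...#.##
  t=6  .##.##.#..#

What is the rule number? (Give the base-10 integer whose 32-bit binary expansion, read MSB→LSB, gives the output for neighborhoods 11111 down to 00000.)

3895146465

  ##### -> #   bit 31 = 1  t=0,i=10
  ####. -> #   bit 30 = 1  t=0,i=0
  ###.# -> #   bit 29 = 1  t=0,i=1
  ###.. -> .   bit 28 = 0  t=0,i=5
  ##.## -> #   bit 27 = 1  t=0,i=2
  ##.#. -> .   bit 26 = 0  t=5,i=0
  ##..# -> .   bit 25 = 0  t=0,i=6
  ##... -> .   bit 24 = 0  t=1,i=3
  #.### -> .   bit 23 = 0  t=0,i=3
  #.##. -> .   bit 22 = 0  t=5,i=9
  #.#.# -> #   bit 21 = 1  t=5,i=1
  #.#.. -> .   bit 20 = 0  t=5,i=3
  #..## -> #   bit 19 = 1  t=0,i=7
  #..#. -> .   bit 18 = 0  t=2,i=0
  #...# -> #   bit 17 = 1  t=4,i=1
  #.... -> #   bit 16 = 1  t=1,i=4
  .#### -> .   bit 15 = 0  t=0,i=9
  .###. -> .   bit 14 = 0  t=0,i=4
  .##.# -> #   bit 13 = 1  t=1,i=8
  .##.. -> #   bit 12 = 1  t=4,i=10
  .#.## -> .   bit 11 = 0  t=5,i=8
  .#.#. -> #   bit 10 = 1  t=5,i=2
  .#..# -> #   bit 9 = 1  t=2,i=2
  .#... -> #   bit 8 = 1  t=5,i=4
  ..### -> #   bit 7 = 1  t=0,i=8
  ..##. -> #   bit 6 = 1  t=1,i=7
  ..#.# -> #   bit 5 = 1  t=5,i=7
  ..#.. -> .   bit 4 = 0  t=2,i=1
  ...## -> .   bit 3 = 0  t=1,i=6
  ...#. -> .   bit 2 = 0  t=3,i=1
  ....# -> .   bit 1 = 0  t=1,i=5
  ..... -> #   bit 0 = 1  t=3,i=10
  bits 11101000001010110011011111100001 = 3895146465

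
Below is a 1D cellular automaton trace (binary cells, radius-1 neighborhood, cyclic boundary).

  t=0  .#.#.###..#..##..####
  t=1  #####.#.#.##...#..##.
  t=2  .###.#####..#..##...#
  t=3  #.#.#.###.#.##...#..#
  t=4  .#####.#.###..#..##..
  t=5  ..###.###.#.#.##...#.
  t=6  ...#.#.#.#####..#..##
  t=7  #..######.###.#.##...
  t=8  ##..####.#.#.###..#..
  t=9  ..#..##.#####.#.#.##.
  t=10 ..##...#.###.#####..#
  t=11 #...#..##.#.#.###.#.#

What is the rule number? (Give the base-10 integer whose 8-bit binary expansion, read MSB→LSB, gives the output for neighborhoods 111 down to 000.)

180

  ### -> #   bit 7 = 1  t=0,i=6
  ##. -> .   bit 6 = 0  t=0,i=7
  #.# -> #   bit 5 = 1  t=0,i=0
  #.. -> #   bit 4 = 1  t=0,i=8
  .## -> .   bit 3 = 0  t=0,i=5
  .#. -> #   bit 2 = 1  t=0,i=1
  ..# -> .   bit 1 = 0  t=0,i=9
  ... -> .   bit 0 = 0  t=1,i=13
  bits 10110100 = 180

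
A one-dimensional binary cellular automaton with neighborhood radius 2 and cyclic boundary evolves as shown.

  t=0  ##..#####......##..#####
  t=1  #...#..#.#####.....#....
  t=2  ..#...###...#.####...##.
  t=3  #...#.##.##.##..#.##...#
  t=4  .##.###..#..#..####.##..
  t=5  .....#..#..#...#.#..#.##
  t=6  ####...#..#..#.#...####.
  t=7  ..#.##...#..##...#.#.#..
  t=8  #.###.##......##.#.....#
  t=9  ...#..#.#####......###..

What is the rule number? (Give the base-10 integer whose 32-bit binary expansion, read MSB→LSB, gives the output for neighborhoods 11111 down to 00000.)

1095190691

  #####|.  b31=0 t=0,i=6
  ####.|#  b30=1 t=0,i=0
  ###.#|.  b29=0 t=4,i=18
  ###..|.  b28=0 t=0,i=1
  ##.##|.  b27=0 t=3,i=8
  ##.#.|.  b26=0 t=8,i=16
  ##..#|.  b25=0 t=0,i=2
  ##...|#  b24=1 t=0,i=9
  #.###|.  b23=0 t=1,i=9
  #.##.|#  b22=1 t=3,i=6
  #.#.#|.  b21=0 t=7,i=19
  #.#..|.  b20=0 t=5,i=17
  #..##|.  b19=0 t=0,i=3
  #..#.|#  b18=1 t=1,i=6
  #...#|#  b17=1 t=1,i=2
  #....|#  b16=1 t=0,i=10
  .####|.  b15=0 t=0,i=5
  .###.|#  b14=1 t=2,i=7
  .##.#|.  b13=0 t=3,i=7
  .##..|.  b12=0 t=0,i=16
  .#.##|#  b11=1 t=1,i=8
  .#.#.|.  b10=0 t=5,i=16
  .#..#|.  b9=0 t=1,i=5
  .#...|.  b8=0 t=1,i=1
  ..###|#  b7=1 t=0,i=4
  ..##.|.  b6=0 t=0,i=15
  ..#.#|#  b5=1 t=1,i=7
  ..#..|.  b4=0 t=1,i=0
  ...##|.  b3=0 t=0,i=14
  ...#.|.  b2=0 t=1,i=3
  ....#|#  b1=1 t=0,i=13
  .....|#  b0=1 t=0,i=11
  bits 01000001010001110100100010100011 = 1095190691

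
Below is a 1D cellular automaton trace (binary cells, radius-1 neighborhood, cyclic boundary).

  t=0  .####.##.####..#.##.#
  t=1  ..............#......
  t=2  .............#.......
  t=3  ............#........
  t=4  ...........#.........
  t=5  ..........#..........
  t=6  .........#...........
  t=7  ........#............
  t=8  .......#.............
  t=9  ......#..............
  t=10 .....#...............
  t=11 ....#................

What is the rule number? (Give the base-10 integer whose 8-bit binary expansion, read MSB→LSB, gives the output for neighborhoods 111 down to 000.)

  [7] ### => .  t=0,i=2
  [6] ##. => .  t=0,i=4
  [5] #.# => .  t=0,i=0
  [4] #.. => .  t=0,i=13
  [3] .## => .  t=0,i=1
  [2] .#. => .  t=0,i=15
  [1] ..# => #  t=0,i=14
  [0] ... => .  t=1,i=0
  bits 00000010 = 2

2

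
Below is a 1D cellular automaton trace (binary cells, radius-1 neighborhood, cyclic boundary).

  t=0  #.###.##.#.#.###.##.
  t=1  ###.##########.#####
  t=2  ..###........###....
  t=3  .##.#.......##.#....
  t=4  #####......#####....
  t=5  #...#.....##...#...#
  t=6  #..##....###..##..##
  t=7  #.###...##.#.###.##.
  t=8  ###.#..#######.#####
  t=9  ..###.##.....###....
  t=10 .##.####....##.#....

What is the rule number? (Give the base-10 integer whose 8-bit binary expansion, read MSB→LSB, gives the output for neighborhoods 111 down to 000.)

  ### -> .   bit 7 = 0  t=0,i=3
  ##. -> #   bit 6 = 1  t=0,i=4
  #.# -> #   bit 5 = 1  t=0,i=1
  #.. -> .   bit 4 = 0  t=2,i=5
  .## -> #   bit 3 = 1  t=0,i=2
  .#. -> #   bit 2 = 1  t=0,i=0
  ..# -> #   bit 1 = 1  t=2,i=1
  ... -> .   bit 0 = 0  t=2,i=0
  bits 01101110 = 110

110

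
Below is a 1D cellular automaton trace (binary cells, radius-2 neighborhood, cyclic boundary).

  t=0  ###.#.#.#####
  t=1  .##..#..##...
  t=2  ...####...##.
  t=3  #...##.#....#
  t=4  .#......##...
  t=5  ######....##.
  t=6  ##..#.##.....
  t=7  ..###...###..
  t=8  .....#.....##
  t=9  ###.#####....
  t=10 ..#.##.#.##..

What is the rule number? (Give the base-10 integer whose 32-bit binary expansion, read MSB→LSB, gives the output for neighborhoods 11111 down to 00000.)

  nb #####: next=.  (t=0,i=0, bit31=0)
  nb ####.: next=#  (t=0,i=1, bit30=1)
  nb ###.#: next=#  (t=0,i=2, bit29=1)
  nb ###..: next=.  (t=2,i=6, bit28=0)
  nb ##.##: next=.  (t=5,i=12, bit27=0)
  nb ##.#.: next=.  (t=0,i=3, bit26=0)
  nb ##..#: next=#  (t=1,i=3, bit25=1)
  nb ##...: next=#  (t=1,i=10, bit24=1)
  nb #.###: next=#  (t=0,i=8, bit23=1)
  nb #.##.: next=.  (t=6,i=6, bit22=0)
  nb #.#.#: next=.  (t=0,i=4, bit21=0)
  nb #.#..: next=.  (t=3,i=7, bit20=0)
  nb #..##: next=.  (t=1,i=7, bit19=0)
  nb #..#.: next=#  (t=1,i=4, bit18=1)
  nb #...#: next=.  (t=2,i=8, bit17=0)
  nb #....: next=#  (t=1,i=11, bit16=1)
  nb .####: next=#  (t=0,i=9, bit15=1)
  nb .###.: next=.  (t=7,i=3, bit14=0)
  nb .##.#: next=.  (t=3,i=5, bit13=0)
  nb .##..: next=.  (t=1,i=2, bit12=0)
  nb .#.##: next=.  (t=0,i=7, bit11=0)
  nb .#.#.: next=#  (t=0,i=5, bit10=1)
  nb .#..#: next=#  (t=1,i=6, bit9=1)
  nb .#...: next=#  (t=3,i=8, bit8=1)
  nb ..###: next=.  (t=2,i=3, bit7=0)
  nb ..##.: next=.  (t=1,i=1, bit6=0)
  nb ..#.#: next=#  (t=6,i=4, bit5=1)
  nb ..#..: next=#  (t=1,i=5, bit4=1)
  nb ...##: next=.  (t=1,i=0, bit3=0)
  nb ...#.: next=#  (t=4,i=0, bit2=1)
  nb ....#: next=.  (t=1,i=12, bit1=0)
  nb .....: next=#  (t=4,i=4, bit0=1)
  bits 01100011100001011000011100110101 = 1669695285

1669695285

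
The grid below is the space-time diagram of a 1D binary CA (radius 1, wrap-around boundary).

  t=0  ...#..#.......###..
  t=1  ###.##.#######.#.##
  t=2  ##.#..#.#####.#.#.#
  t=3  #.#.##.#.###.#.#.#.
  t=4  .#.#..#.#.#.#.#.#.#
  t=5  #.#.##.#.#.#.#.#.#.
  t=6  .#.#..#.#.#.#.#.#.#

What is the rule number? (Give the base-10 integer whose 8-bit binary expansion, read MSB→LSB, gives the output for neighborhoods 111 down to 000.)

179

  nb ###: next=#  (t=0,i=15, bit7=1)
  nb ##.: next=.  (t=0,i=16, bit6=0)
  nb #.#: next=#  (t=1,i=3, bit5=1)
  nb #..: next=#  (t=0,i=4, bit4=1)
  nb .##: next=.  (t=0,i=14, bit3=0)
  nb .#.: next=.  (t=0,i=3, bit2=0)
  nb ..#: next=#  (t=0,i=2, bit1=1)
  nb ...: next=#  (t=0,i=0, bit0=1)
  bits 10110011 = 179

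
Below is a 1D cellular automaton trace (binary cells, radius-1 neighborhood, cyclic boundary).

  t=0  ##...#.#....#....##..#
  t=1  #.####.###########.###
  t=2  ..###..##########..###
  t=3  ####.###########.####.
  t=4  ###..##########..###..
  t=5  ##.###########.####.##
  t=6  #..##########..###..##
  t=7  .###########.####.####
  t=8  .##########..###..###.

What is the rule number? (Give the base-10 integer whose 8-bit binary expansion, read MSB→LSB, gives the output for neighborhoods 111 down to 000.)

  nb ###: next=#  (t=0,i=0, bit7=1)
  nb ##.: next=.  (t=0,i=1, bit6=0)
  nb #.#: next=.  (t=0,i=6, bit5=0)
  nb #..: next=#  (t=0,i=2, bit4=1)
  nb .##: next=#  (t=0,i=17, bit3=1)
  nb .#.: next=#  (t=0,i=5, bit2=1)
  nb ..#: next=#  (t=0,i=4, bit1=1)
  nb ...: next=#  (t=0,i=3, bit0=1)
  bits 10011111 = 159

159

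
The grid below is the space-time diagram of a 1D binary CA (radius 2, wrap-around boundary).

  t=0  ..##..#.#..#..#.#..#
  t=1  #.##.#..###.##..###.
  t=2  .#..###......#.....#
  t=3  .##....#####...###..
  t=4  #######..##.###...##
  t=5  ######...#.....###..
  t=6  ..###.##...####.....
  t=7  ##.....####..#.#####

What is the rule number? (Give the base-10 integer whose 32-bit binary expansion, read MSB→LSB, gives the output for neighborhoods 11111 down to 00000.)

3306625611

  [31] ##### => #  t=3,i=9
  [30] ####. => #  t=3,i=10
  [29] ###.# => .  t=1,i=10
  [28] ###.. => .  t=2,i=6
  [27] ##.## => .  t=1,i=11
  [26] ##.#. => #  t=1,i=4
  [25] ##..# => .  t=0,i=4
  [24] ##... => #  t=2,i=7
  [23] #.### => .  t=4,i=12
  [22] #.##. => .  t=1,i=2
  [21] #.#.# => .  t=1,i=0
  [20] #.#.. => #  t=0,i=8
  [19] #..## => .  t=0,i=1
  [18] #..#. => #  t=0,i=5
  [17] #...# => #  t=3,i=13
  [16] #.... => #  t=2,i=8
  [15] .#### => .  t=3,i=8
  [14] .###. => .  t=1,i=9
  [13] .##.# => .  t=1,i=3
  [12] .##.. => #  t=0,i=3
  [11] .#.## => #  t=1,i=1
  [10] .#.#. => .  t=0,i=7
  [9] .#..# => #  t=0,i=0
  [8] .#... => .  t=2,i=14
  [7] ..### => .  t=1,i=8
  [6] ..##. => #  t=0,i=2
  [5] ..#.# => .  t=0,i=6
  [4] ..#.. => .  t=0,i=11
  [3] ...## => #  t=3,i=0
  [2] ...#. => .  t=2,i=12
  [1] ....# => #  t=2,i=11
  [0] ..... => #  t=2,i=9
  bits 11000101000101110001101001001011 = 3306625611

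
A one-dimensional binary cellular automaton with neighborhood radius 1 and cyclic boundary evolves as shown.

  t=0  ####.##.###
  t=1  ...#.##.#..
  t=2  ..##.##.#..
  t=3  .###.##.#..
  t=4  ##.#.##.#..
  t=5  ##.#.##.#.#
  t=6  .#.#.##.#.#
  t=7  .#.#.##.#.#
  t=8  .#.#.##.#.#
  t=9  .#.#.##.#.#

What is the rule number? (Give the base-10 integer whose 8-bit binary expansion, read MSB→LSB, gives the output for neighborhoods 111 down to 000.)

78

  ###|.  b7=0 t=0,i=0
  ##.|#  b6=1 t=0,i=3
  #.#|.  b5=0 t=0,i=4
  #..|.  b4=0 t=1,i=9
  .##|#  b3=1 t=0,i=5
  .#.|#  b2=1 t=1,i=3
  ..#|#  b1=1 t=1,i=2
  ...|.  b0=0 t=1,i=0
  bits 01001110 = 78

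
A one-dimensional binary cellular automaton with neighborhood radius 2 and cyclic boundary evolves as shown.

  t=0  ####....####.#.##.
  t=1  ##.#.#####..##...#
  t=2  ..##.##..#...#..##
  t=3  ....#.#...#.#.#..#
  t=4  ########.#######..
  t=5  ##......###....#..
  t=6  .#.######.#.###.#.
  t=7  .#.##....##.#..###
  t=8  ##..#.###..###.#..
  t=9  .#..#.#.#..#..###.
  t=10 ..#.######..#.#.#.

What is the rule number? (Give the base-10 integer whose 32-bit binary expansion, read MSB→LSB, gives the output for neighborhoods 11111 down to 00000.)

  nb #####: next=.  (t=1,i=7, bit31=0)
  nb ####.: next=.  (t=0,i=2, bit30=0)
  nb ###.#: next=.  (t=0,i=11, bit29=0)
  nb ###..: next=#  (t=0,i=3, bit28=1)
  nb ##.##: next=#  (t=0,i=17, bit27=1)
  nb ##.#.: next=#  (t=0,i=12, bit26=1)
  nb ##..#: next=.  (t=1,i=10, bit25=0)
  nb ##...: next=.  (t=0,i=4, bit24=0)
  nb #.###: next=#  (t=0,i=0, bit23=1)
  nb #.##.: next=.  (t=0,i=15, bit22=0)
  nb #.#.#: next=#  (t=0,i=13, bit21=1)
  nb #.#..: next=#  (t=3,i=6, bit20=1)
  nb #..##: next=.  (t=1,i=11, bit19=0)
  nb #..#.: next=.  (t=2,i=8, bit18=0)
  nb #...#: next=.  (t=1,i=15, bit17=0)
  nb #....: next=#  (t=0,i=5, bit16=1)
  nb .####: next=#  (t=0,i=1, bit15=1)
  nb .###.: next=.  (t=1,i=0, bit14=0)
  nb .##.#: next=.  (t=0,i=16, bit13=0)
  nb .##..: next=#  (t=1,i=13, bit12=1)
  nb .#.##: next=.  (t=0,i=14, bit11=0)
  nb .#.#.: next=#  (t=3,i=5, bit10=1)
  nb .#..#: next=#  (t=2,i=14, bit9=1)
  nb .#...: next=#  (t=2,i=10, bit8=1)
  nb ..###: next=#  (t=0,i=8, bit7=1)
  nb ..##.: next=.  (t=1,i=12, bit6=0)
  nb ..#.#: next=#  (t=3,i=4, bit5=1)
  nb ..#..: next=.  (t=2,i=9, bit4=0)
  nb ...##: next=#  (t=0,i=7, bit3=1)
  nb ...#.: next=#  (t=2,i=12, bit2=1)
  nb ....#: next=#  (t=0,i=6, bit1=1)
  nb .....: next=#  (t=5,i=4, bit0=1)
  bits 00011100101100011001011110101111 = 481400751

481400751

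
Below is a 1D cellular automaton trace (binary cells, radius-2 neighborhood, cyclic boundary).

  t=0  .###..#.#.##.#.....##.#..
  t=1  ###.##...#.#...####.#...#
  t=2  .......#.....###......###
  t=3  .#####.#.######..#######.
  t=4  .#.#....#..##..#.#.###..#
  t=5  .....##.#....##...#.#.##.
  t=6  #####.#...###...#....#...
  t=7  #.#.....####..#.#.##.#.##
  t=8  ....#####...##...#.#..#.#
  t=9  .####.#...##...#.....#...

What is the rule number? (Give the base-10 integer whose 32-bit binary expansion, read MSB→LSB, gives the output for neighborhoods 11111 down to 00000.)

  ##### -> #   bit 31 = 1  t=3,i=3
  ####. -> .   bit 30 = 0  t=1,i=1
  ###.# -> .   bit 29 = 0  t=1,i=2
  ###.. -> .   bit 28 = 0  t=0,i=3
  ##.## -> .   bit 27 = 0  t=1,i=3
  ##.#. -> .   bit 26 = 0  t=0,i=12
  ##..# -> #   bit 25 = 1  t=0,i=4
  ##... -> .   bit 24 = 0  t=1,i=6
  #.### -> .   bit 23 = 0  t=3,i=9
  #.##. -> .   bit 22 = 0  t=0,i=10
  #.#.# -> .   bit 21 = 0  t=0,i=8
  #.#.. -> .   bit 20 = 0  t=0,i=13
  #..## -> .   bit 19 = 0  t=3,i=0
  #..#. -> #   bit 18 = 1  t=0,i=5
  #...# -> #   bit 17 = 1  t=0,i=24
  #.... -> #   bit 16 = 1  t=0,i=15
  .#### -> .   bit 15 = 0  t=1,i=0
  .###. -> #   bit 14 = 1  t=0,i=2
  .##.# -> #   bit 13 = 1  t=0,i=11
  .##.. -> .   bit 12 = 0  t=1,i=5
  .#.## -> #   bit 11 = 1  t=0,i=9
  .#.#. -> .   bit 10 = 0  t=0,i=7
  .#..# -> .   bit 9 = 0  t=4,i=9
  .#... -> .   bit 8 = 0  t=0,i=14
  ..### -> #   bit 7 = 1  t=0,i=1
  ..##. -> .   bit 6 = 0  t=0,i=19
  ..#.# -> .   bit 5 = 0  t=0,i=6
  ..#.. -> #   bit 4 = 1  t=2,i=7
  ...## -> #   bit 3 = 1  t=0,i=0
  ...#. -> .   bit 2 = 0  t=1,i=8
  ....# -> #   bit 1 = 1  t=0,i=17
  ..... -> #   bit 0 = 1  t=0,i=16
  bits 10000010000001110110100010011011 = 2181523611

2181523611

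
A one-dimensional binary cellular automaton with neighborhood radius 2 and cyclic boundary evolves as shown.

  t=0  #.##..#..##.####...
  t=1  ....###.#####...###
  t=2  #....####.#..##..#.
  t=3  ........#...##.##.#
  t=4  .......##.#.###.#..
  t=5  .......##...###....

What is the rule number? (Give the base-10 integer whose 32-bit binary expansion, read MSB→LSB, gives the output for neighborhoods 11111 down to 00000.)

2878235732

  nb #####: next=#  (t=1,i=10, bit31=1)
  nb ####.: next=.  (t=0,i=14, bit30=0)
  nb ###.#: next=#  (t=1,i=6, bit29=1)
  nb ###..: next=.  (t=0,i=15, bit28=0)
  nb ##.##: next=#  (t=0,i=11, bit27=1)
  nb ##.#.: next=.  (t=2,i=9, bit26=0)
  nb ##..#: next=#  (t=0,i=4, bit25=1)
  nb ##...: next=#  (t=0,i=16, bit24=1)
  nb #.###: next=#  (t=0,i=12, bit23=1)
  nb #.##.: next=.  (t=0,i=2, bit22=0)
  nb #.#.#: next=.  (t=4,i=10, bit21=0)
  nb #.#..: next=.  (t=2,i=0, bit20=0)
  nb #..##: next=#  (t=0,i=8, bit19=1)
  nb #..#.: next=#  (t=0,i=5, bit18=1)
  nb #...#: next=#  (t=0,i=17, bit17=1)
  nb #....: next=.  (t=1,i=1, bit16=0)
  nb .####: next=.  (t=0,i=13, bit15=0)
  nb .###.: next=#  (t=1,i=5, bit14=1)
  nb .##.#: next=#  (t=0,i=10, bit13=1)
  nb .##..: next=.  (t=0,i=3, bit12=0)
  nb .#.##: next=.  (t=0,i=1, bit11=0)
  nb .#.#.: next=#  (t=2,i=18, bit10=1)
  nb .#..#: next=.  (t=0,i=7, bit9=0)
  nb .#...: next=.  (t=2,i=1, bit8=0)
  nb ..###: next=.  (t=1,i=4, bit7=0)
  nb ..##.: next=#  (t=0,i=9, bit6=1)
  nb ..#.#: next=.  (t=0,i=0, bit5=0)
  nb ..#..: next=#  (t=0,i=6, bit4=1)
  nb ...##: next=.  (t=1,i=3, bit3=0)
  nb ...#.: next=#  (t=0,i=18, bit2=1)
  nb ....#: next=.  (t=1,i=2, bit1=0)
  nb .....: next=.  (t=3,i=2, bit0=0)
  bits 10101011100011100110010001010100 = 2878235732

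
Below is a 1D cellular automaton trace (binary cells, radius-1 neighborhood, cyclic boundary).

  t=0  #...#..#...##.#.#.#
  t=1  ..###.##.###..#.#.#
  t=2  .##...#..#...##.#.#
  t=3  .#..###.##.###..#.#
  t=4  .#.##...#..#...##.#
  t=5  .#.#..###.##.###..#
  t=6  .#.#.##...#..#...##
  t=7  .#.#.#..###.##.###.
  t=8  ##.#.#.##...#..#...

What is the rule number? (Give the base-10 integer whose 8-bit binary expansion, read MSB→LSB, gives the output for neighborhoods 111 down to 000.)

  [7] ### => .  t=1,i=3
  [6] ##. => .  t=0,i=0
  [5] #.# => .  t=0,i=13
  [4] #.. => .  t=0,i=1
  [3] .## => #  t=0,i=11
  [2] .#. => #  t=0,i=4
  [1] ..# => #  t=0,i=3
  [0] ... => #  t=0,i=2
  bits 00001111 = 15

15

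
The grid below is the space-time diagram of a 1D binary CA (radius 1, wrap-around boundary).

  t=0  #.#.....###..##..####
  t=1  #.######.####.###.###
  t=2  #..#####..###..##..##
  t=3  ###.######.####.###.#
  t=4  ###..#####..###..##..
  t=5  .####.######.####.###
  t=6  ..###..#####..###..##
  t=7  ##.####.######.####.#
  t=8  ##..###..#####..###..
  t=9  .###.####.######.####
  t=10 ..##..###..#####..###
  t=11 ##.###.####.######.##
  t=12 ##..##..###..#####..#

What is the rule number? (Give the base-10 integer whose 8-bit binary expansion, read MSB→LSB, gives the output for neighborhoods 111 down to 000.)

215

  [7] ### => #  t=0,i=9
  [6] ##. => #  t=0,i=0
  [5] #.# => .  t=0,i=1
  [4] #.. => #  t=0,i=3
  [3] .## => .  t=0,i=8
  [2] .#. => #  t=0,i=2
  [1] ..# => #  t=0,i=7
  [0] ... => #  t=0,i=4
  bits 11010111 = 215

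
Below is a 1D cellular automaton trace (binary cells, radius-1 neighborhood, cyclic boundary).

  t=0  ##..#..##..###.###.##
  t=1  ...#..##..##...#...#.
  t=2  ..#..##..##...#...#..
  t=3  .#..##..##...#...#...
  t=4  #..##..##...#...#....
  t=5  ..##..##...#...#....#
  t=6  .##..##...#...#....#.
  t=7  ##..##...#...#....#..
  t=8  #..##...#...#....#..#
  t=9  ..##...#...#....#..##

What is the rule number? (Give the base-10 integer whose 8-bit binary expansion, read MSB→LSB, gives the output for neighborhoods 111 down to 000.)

  ###|.  b7=0 t=0,i=0
  ##.|.  b6=0 t=0,i=1
  #.#|.  b5=0 t=0,i=14
  #..|.  b4=0 t=0,i=2
  .##|#  b3=1 t=0,i=7
  .#.|.  b2=0 t=0,i=4
  ..#|#  b1=1 t=0,i=3
  ...|.  b0=0 t=1,i=0
  bits 00001010 = 10

10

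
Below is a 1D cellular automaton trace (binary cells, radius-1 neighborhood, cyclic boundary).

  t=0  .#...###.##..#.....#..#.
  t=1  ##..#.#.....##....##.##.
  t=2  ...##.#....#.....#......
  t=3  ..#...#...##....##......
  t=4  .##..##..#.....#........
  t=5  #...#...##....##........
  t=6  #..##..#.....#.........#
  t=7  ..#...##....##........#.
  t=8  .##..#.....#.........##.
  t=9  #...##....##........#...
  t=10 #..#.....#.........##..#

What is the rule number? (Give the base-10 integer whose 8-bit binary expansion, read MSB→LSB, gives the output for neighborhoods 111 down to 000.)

134

  ### -> #   bit 7 = 1  t=0,i=6
  ##. -> .   bit 6 = 0  t=0,i=7
  #.# -> .   bit 5 = 0  t=0,i=8
  #.. -> .   bit 4 = 0  t=0,i=2
  .## -> .   bit 3 = 0  t=0,i=5
  .#. -> #   bit 2 = 1  t=0,i=1
  ..# -> #   bit 1 = 1  t=0,i=0
  ... -> .   bit 0 = 0  t=0,i=3
  bits 10000110 = 134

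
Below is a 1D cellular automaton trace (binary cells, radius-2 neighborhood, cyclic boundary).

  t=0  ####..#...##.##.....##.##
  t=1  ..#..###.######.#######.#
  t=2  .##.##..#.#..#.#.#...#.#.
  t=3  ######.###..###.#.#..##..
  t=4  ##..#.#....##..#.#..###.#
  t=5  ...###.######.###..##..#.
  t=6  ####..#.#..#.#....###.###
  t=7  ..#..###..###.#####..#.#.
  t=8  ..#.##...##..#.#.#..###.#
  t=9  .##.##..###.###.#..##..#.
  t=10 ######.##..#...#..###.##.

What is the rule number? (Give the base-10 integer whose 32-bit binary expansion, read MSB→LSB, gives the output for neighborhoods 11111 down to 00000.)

  [31] ##### => .  t=0,i=0
  [30] ####. => #  t=0,i=2
  [29] ###.# => .  t=1,i=7
  [28] ###.. => .  t=0,i=3
  [27] ##.## => #  t=0,i=12
  [26] ##.#. => #  t=1,i=23
  [25] ##..# => .  t=0,i=4
  [24] ##... => .  t=0,i=15
  [23] #.### => .  t=0,i=23
  [22] #.##. => #  t=0,i=13
  [21] #.#.# => .  t=2,i=15
  [20] #.#.. => .  t=1,i=24
  [19] #..## => #  t=1,i=4
  [18] #..#. => #  t=0,i=5
  [17] #...# => .  t=0,i=8
  [16] #.... => #  t=0,i=16
  [15] .#### => #  t=0,i=24
  [14] .###. => .  t=1,i=6
  [13] .##.# => #  t=0,i=11
  [12] .##.. => #  t=0,i=14
  [11] .#.## => .  t=8,i=3
  [10] .#.#. => #  t=2,i=9
  [9] .#..# => .  t=1,i=0
  [8] .#... => #  t=0,i=7
  [7] ..### => #  t=1,i=5
  [6] ..##. => #  t=0,i=10
  [5] ..#.# => #  t=2,i=8
  [4] ..#.. => #  t=0,i=6
  [3] ...## => #  t=0,i=9
  [2] ...#. => .  t=2,i=20
  [1] ....# => #  t=0,i=18
  [0] ..... => #  t=0,i=17
  bits 01001100010011011011010111111011 = 1280161275

1280161275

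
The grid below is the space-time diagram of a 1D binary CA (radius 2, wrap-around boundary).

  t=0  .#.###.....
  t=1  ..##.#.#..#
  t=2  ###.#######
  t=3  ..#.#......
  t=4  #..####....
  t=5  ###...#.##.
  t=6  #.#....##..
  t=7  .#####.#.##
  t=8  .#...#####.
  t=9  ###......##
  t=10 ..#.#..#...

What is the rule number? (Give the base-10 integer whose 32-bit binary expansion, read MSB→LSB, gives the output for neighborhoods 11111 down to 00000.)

922554194

  ##### -> .   bit 31 = 0  t=2,i=0
  ####. -> .   bit 30 = 0  t=2,i=1
  ###.# -> #   bit 29 = 1  t=2,i=2
  ###.. -> #   bit 28 = 1  t=0,i=5
  ##.## -> .   bit 27 = 0  t=2,i=3
  ##.#. -> #   bit 26 = 1  t=1,i=4
  ##..# -> #   bit 25 = 1  t=6,i=9
  ##... -> .   bit 24 = 0  t=0,i=6
  #.### -> #   bit 23 = 1  t=0,i=3
  #.##. -> #   bit 22 = 1  t=5,i=8
  #.#.# -> #   bit 21 = 1  t=1,i=5
  #.#.. -> #   bit 20 = 1  t=1,i=7
  #..## -> #   bit 19 = 1  t=1,i=1
  #..#. -> #   bit 18 = 1  t=1,i=9
  #...# -> .   bit 17 = 0  t=5,i=4
  #.... -> #   bit 16 = 1  t=0,i=7
  .#### -> .   bit 15 = 0  t=2,i=5
  .###. -> .   bit 14 = 0  t=0,i=4
  .##.# -> .   bit 13 = 0  t=1,i=3
  .##.. -> .   bit 12 = 0  t=6,i=8
  .#.## -> #   bit 11 = 1  t=0,i=2
  .#.#. -> #   bit 10 = 1  t=1,i=6
  .#..# -> #   bit 9 = 1  t=1,i=0
  .#... -> #   bit 8 = 1  t=3,i=5
  ..### -> .   bit 7 = 0  t=4,i=3
  ..##. -> #   bit 6 = 1  t=1,i=2
  ..#.# -> .   bit 5 = 0  t=0,i=1
  ..#.. -> #   bit 4 = 1  t=1,i=10
  ...## -> .   bit 3 = 0  t=6,i=6
  ...#. -> .   bit 2 = 0  t=0,i=0
  ....# -> #   bit 1 = 1  t=0,i=10
  ..... -> .   bit 0 = 0  t=0,i=8
  bits 00110110111111010000111101010010 = 922554194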